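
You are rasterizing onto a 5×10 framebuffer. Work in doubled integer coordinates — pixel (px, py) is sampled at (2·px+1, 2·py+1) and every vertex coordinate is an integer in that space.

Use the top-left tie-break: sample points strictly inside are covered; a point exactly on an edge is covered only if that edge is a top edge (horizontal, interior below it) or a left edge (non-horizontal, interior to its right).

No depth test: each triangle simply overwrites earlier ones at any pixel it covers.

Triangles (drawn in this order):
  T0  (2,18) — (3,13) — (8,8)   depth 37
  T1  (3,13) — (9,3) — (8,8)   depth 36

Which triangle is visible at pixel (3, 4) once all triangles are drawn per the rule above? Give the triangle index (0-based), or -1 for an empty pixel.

T0:
  2·area = 20
  edge (2, 18)→(3, 13): d=(1,-5) top-left  bias=+0
  edge (3, 13)→(8, 8): d=(5,-5) top-left  bias=+0
  edge (8, 8)→(2, 18): d=(-6,10) right/bottom  bias=-1
    (2,1)@(5, 3): e=[0,-40,60] → ·  [on edge]
    (4,3)@(9, 7): e=[24,0,-4] → ·  [on edge]
    (3,4)@(7, 9): e=[16,0,4] → █  [on edge]
    (4,4)@(9, 9): e=[26,10,-16] → ·
    (2,5)@(5, 11): e=[8,0,12] → █  [on edge]
    (3,5)@(7, 11): e=[18,10,-8] → ·
    (1,6)@(3, 13): e=[0,0,20] → █  [on edge]
    (2,6)@(5, 13): e=[10,10,0] → ·  [on edge]
    (0,7)@(1, 15): e=[-8,0,28] → ·  [on edge]
    (1,7)@(3, 15): e=[2,10,8] → █
    (2,7)@(5, 15): e=[12,20,-12] → ·
    (1,8)@(3, 17): e=[4,20,-4] → ·
  covered (4 px):
    · · · · ·
    · · · · ·
    · · · · ·
    · · · · ·
    · · · █ ·
    · · █ · ·
    · █ · · ·
    · █ · · ·
    · · · · ·
    · · · · ·
T1:
  2·area = 20
  edge (3, 13)→(9, 3): d=(6,-10) top-left  bias=+0
  edge (9, 3)→(8, 8): d=(-1,5) right/bottom  bias=-1
  edge (8, 8)→(3, 13): d=(-5,5) right/bottom  bias=-1
    (4,1)@(9, 3): e=[0,0,20] → ·  [on edge]
    (3,3)@(7, 7): e=[4,6,10] → █
    (4,3)@(9, 7): e=[24,-4,0] → ·  [on edge]
    (3,4)@(7, 9): e=[16,4,0] → ·  [on edge]
    (2,5)@(5, 11): e=[8,12,0] → ·  [on edge]
    (1,6)@(3, 13): e=[0,20,0] → ·  [on edge]
    (3,6)@(7, 13): e=[40,0,-20] → ·  [on edge]
    (0,7)@(1, 15): e=[-8,28,0] → ·  [on edge]
  covered (1 px):
    · · · · ·
    · · · · ·
    · · · · ·
    · · · █ ·
    · · · · ·
    · · · · ·
    · · · · ·
    · · · · ·
    · · · · ·
    · · · · ·

Z-buffer (winner per pixel, '.' = empty):
  . . . . .
  . . . . .
  . . . . .
  . . . 1 .
  . . . 0 .
  . . 0 . .
  . 0 . . .
  . 0 . . .
  . . . . .
  . . . . .

Result: 0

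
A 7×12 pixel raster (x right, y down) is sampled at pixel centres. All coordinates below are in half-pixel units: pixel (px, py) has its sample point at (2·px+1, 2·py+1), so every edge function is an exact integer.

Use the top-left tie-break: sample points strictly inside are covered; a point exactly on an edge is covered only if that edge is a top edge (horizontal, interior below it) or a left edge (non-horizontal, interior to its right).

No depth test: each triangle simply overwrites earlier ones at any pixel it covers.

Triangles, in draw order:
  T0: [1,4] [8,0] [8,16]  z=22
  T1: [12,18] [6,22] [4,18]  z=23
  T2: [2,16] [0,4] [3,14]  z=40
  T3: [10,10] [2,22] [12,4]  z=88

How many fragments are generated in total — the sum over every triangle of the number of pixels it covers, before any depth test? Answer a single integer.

T0:
  2·area = 112
  edge (1, 4)→(8, 0): d=(7,-4) top-left  bias=+0
  edge (8, 0)→(8, 16): d=(0,16) right/bottom  bias=-1
  edge (8, 16)→(1, 4): d=(-7,-12) top-left  bias=+0
    (3,0)@(7, 1): e=[3,16,93] → X
    (4,0)@(9, 1): e=[11,-16,117] → .
    (1,1)@(3, 3): e=[1,80,31] → X
    (2,1)@(5, 3): e=[9,48,55] → X
    (4,1)@(9, 3): e=[25,-16,103] → .
    (1,2)@(3, 5): e=[15,80,17] → X
    (4,2)@(9, 5): e=[39,-16,89] → .
    (1,3)@(3, 7): e=[29,80,3] → X
    (4,3)@(9, 7): e=[53,-16,75] → .
    (1,4)@(3, 9): e=[43,80,-11] → .
    (2,4)@(5, 9): e=[51,48,13] → X
    (4,4)@(9, 9): e=[67,-16,61] → .
  covered (14 px):
    . . . X . . .
    . X X X . . .
    . X X X . . .
    . X X X . . .
    . . X X . . .
    . . . X . . .
    . . . X . . .
    . . . . . . .
    . . . . . . .
    . . . . . . .
    . . . . . . .
    . . . . . . .
T1:
  2·area = 32
  edge (12, 18)→(6, 22): d=(-6,4) right/bottom  bias=-1
  edge (6, 22)→(4, 18): d=(-2,-4) top-left  bias=+0
  edge (4, 18)→(12, 18): d=(8,0) top-left  bias=+0
    (2,9)@(5, 19): e=[22,2,8] → X
    (3,9)@(7, 19): e=[14,10,8] → X
    (4,9)@(9, 19): e=[6,18,8] → X
    (5,9)@(11, 19): e=[-2,26,8] → .
    (2,10)@(5, 21): e=[10,-2,24] → .
    (3,10)@(7, 21): e=[2,6,24] → X
    (4,10)@(9, 21): e=[-6,14,24] → .
    (3,11)@(7, 23): e=[-10,2,40] → .
  covered (4 px):
    . . . . . . .
    . . . . . . .
    . . . . . . .
    . . . . . . .
    . . . . . . .
    . . . . . . .
    . . . . . . .
    . . . . . . .
    . . . . . . .
    . . X X X . .
    . . . X . . .
    . . . . . . .
T2:
  2·area = 16
  edge (2, 16)→(0, 4): d=(-2,-12) top-left  bias=+0
  edge (0, 4)→(3, 14): d=(3,10) right/bottom  bias=-1
  edge (3, 14)→(2, 16): d=(-1,2) right/bottom  bias=-1
    (0,4)@(1, 9): e=[2,5,9] → X
    (1,4)@(3, 9): e=[26,-15,5] → .
    (0,5)@(1, 11): e=[-2,11,7] → .
  covered (1 px):
    . . . . . . .
    . . . . . . .
    . . . . . . .
    . . . . . . .
    X . . . . . .
    . . . . . . .
    . . . . . . .
    . . . . . . .
    . . . . . . .
    . . . . . . .
    . . . . . . .
    . . . . . . .
T3:
  2·area = 24
  edge (10, 10)→(2, 22): d=(-8,12) right/bottom  bias=-1
  edge (2, 22)→(12, 4): d=(10,-18) top-left  bias=+0
  edge (12, 4)→(10, 10): d=(-2,6) right/bottom  bias=-1
    (6,0)@(13, 1): e=[36,-12,0] → .  [on edge]
    (5,3)@(11, 7): e=[12,12,0] → .  [on edge]
    (4,5)@(9, 11): e=[4,16,4] → X
    (5,5)@(11, 11): e=[-20,52,-8] → .
    (3,6)@(7, 13): e=[12,0,12] → X  [on edge]
    (4,6)@(9, 13): e=[-12,36,0] → .  [on edge]
    (3,7)@(7, 15): e=[-4,20,8] → .
    (2,8)@(5, 17): e=[4,4,16] → X
    (3,8)@(7, 17): e=[-20,40,4] → .
    (2,9)@(5, 19): e=[-12,24,12] → .
    (3,9)@(7, 19): e=[-36,60,0] → .  [on edge]
  covered (3 px):
    . . . . . . .
    . . . . . . .
    . . . . . . .
    . . . . . . .
    . . . . . . .
    . . . . X . .
    . . . X . . .
    . . . . . . .
    . . X . . . .
    . . . . . . .
    . . . . . . .
    . . . . . . .

Final: 22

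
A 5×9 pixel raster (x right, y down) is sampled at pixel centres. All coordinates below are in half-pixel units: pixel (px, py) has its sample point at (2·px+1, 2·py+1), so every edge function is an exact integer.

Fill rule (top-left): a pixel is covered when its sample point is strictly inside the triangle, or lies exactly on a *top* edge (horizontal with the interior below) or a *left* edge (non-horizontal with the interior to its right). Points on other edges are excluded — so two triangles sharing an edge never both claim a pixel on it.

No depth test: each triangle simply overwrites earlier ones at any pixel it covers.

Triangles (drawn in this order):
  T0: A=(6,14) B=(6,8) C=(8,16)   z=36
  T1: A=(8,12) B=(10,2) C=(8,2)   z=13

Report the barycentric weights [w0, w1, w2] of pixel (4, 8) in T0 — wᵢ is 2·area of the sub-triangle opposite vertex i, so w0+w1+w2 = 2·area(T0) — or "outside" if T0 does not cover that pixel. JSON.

T0:
  2·area = 12
  edge (6, 14)→(6, 8): d=(0,-6) top-left  bias=+0
  edge (6, 8)→(8, 16): d=(2,8) right/bottom  bias=-1
  edge (8, 16)→(6, 14): d=(-2,-2) top-left  bias=+0
    (0,4)@(1, 9): e=[-30,42,0] → ·  [on edge]
    (1,5)@(3, 11): e=[-18,30,0] → ·  [on edge]
    (2,6)@(5, 13): e=[-6,18,0] → ·  [on edge]
    (3,6)@(7, 13): e=[6,2,4] → █
    (4,6)@(9, 13): e=[18,-14,8] → ·
    (3,7)@(7, 15): e=[6,6,0] → █  [on edge]
    (4,7)@(9, 15): e=[18,-10,4] → ·
    (3,8)@(7, 17): e=[6,10,-4] → ·
    (4,8)@(9, 17): e=[18,-6,0] → ·  [on edge]
  covered (2 px):
    · · · · ·
    · · · · ·
    · · · · ·
    · · · · ·
    · · · · ·
    · · · · ·
    · · · █ ·
    · · · █ ·
    · · · · ·
T1:
  2·area = 20  (B↔C swapped to make it positive)
  edge (8, 12)→(8, 2): d=(0,-10) top-left  bias=+0
  edge (8, 2)→(10, 2): d=(2,0) top-left  bias=+0
  edge (10, 2)→(8, 12): d=(-2,10) right/bottom  bias=-1
    (4,1)@(9, 3): e=[10,2,8] → █
    (4,2)@(9, 5): e=[10,6,4] → █
    (4,3)@(9, 7): e=[10,10,0] → ·  [on edge]
    (3,8)@(7, 17): e=[-10,30,0] → ·  [on edge]
  covered (2 px):
    · · · · ·
    · · · · █
    · · · · █
    · · · · ·
    · · · · ·
    · · · · ·
    · · · · ·
    · · · · ·
    · · · · ·

Result: "outside"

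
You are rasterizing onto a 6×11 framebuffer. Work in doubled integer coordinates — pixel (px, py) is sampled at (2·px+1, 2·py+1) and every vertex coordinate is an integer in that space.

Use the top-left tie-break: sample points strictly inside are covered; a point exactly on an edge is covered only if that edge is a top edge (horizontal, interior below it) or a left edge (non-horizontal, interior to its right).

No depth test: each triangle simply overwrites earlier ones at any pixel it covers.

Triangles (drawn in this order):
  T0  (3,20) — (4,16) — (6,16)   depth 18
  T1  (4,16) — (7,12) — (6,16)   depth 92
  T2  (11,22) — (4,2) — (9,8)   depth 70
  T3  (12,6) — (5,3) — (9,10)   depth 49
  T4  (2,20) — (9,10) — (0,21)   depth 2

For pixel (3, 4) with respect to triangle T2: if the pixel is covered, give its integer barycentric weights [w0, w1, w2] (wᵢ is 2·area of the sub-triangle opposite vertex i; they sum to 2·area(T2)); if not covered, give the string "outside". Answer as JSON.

T0:
  2·area = 8
  edge (3, 20)→(4, 16): d=(1,-4) top-left  bias=+0
  edge (4, 16)→(6, 16): d=(2,0) top-left  bias=+0
  edge (6, 16)→(3, 20): d=(-3,4) right/bottom  bias=-1
    (2,8)@(5, 17): e=[5,2,1] → X
    (3,8)@(7, 17): e=[13,2,-7] → .
    (2,9)@(5, 19): e=[7,6,-5] → .
  covered (1 px):
    . . . . . .
    . . . . . .
    . . . . . .
    . . . . . .
    . . . . . .
    . . . . . .
    . . . . . .
    . . . . . .
    . . X . . .
    . . . . . .
    . . . . . .
T1:
  2·area = 8
  edge (4, 16)→(7, 12): d=(3,-4) top-left  bias=+0
  edge (7, 12)→(6, 16): d=(-1,4) right/bottom  bias=-1
  edge (6, 16)→(4, 16): d=(-2,0) right/bottom  bias=-1
    (2,7)@(5, 15): e=[1,5,2] → X
    (3,7)@(7, 15): e=[9,-3,2] → .
    (2,8)@(5, 17): e=[7,3,-2] → .
  covered (1 px):
    . . . . . .
    . . . . . .
    . . . . . .
    . . . . . .
    . . . . . .
    . . . . . .
    . . . . . .
    . . X . . .
    . . . . . .
    . . . . . .
    . . . . . .
T2:
  2·area = 58
  edge (11, 22)→(4, 2): d=(-7,-20) top-left  bias=+0
  edge (4, 2)→(9, 8): d=(5,6) right/bottom  bias=-1
  edge (9, 8)→(11, 22): d=(2,14) right/bottom  bias=-1
    (3,3)@(7, 7): e=[25,7,26] → X
    (4,3)@(9, 7): e=[65,-5,-2] → .
    (3,4)@(7, 9): e=[11,17,30] → X
    (4,4)@(9, 9): e=[51,5,2] → X
    (5,4)@(11, 9): e=[91,-7,-26] → .
    (3,5)@(7, 11): e=[-3,27,34] → .
    (4,5)@(9, 11): e=[37,15,6] → X
    (5,5)@(11, 11): e=[77,3,-22] → .
    (4,6)@(9, 13): e=[23,25,10] → X
    (5,6)@(11, 13): e=[63,13,-18] → .
    (4,7)@(9, 15): e=[9,35,14] → X
    (5,7)@(11, 15): e=[49,23,-14] → .
  covered (6 px):
    . . . . . .
    . . . . . .
    . . . . . .
    . . . X . .
    . . . X X .
    . . . . X .
    . . . . X .
    . . . . X .
    . . . . . .
    . . . . . .
    . . . . . .
T3:
  2·area = 37  (B↔C swapped to make it positive)
  edge (12, 6)→(9, 10): d=(-3,4) right/bottom  bias=-1
  edge (9, 10)→(5, 3): d=(-4,-7) top-left  bias=+0
  edge (5, 3)→(12, 6): d=(7,3) right/bottom  bias=-1
    (2,1)@(5, 3): e=[37,0,0] → .  [on edge]
    (3,2)@(7, 5): e=[23,6,8] → X
    (4,2)@(9, 5): e=[15,20,2] → X
    (5,2)@(11, 5): e=[7,34,-4] → .
    (3,3)@(7, 7): e=[17,-2,22] → .
    (4,3)@(9, 7): e=[9,12,16] → X
    (5,3)@(11, 7): e=[1,26,10] → X
    (4,4)@(9, 9): e=[3,4,30] → X
    (5,4)@(11, 9): e=[-5,18,24] → .
    (4,5)@(9, 11): e=[-3,-4,44] → .
  covered (5 px):
    . . . . . .
    . . . . . .
    . . . X X .
    . . . . X X
    . . . . X .
    . . . . . .
    . . . . . .
    . . . . . .
    . . . . . .
    . . . . . .
    . . . . . .
T4:
  2·area = 13  (B↔C swapped to make it positive)
  edge (2, 20)→(0, 21): d=(-2,1) right/bottom  bias=-1
  edge (0, 21)→(9, 10): d=(9,-11) top-left  bias=+0
  edge (9, 10)→(2, 20): d=(-7,10) right/bottom  bias=-1
    (2,7)@(5, 15): e=[7,1,5] → X
    (3,7)@(7, 15): e=[5,23,-15] → .
    (2,8)@(5, 17): e=[3,19,-9] → .
  covered (1 px):
    . . . . . .
    . . . . . .
    . . . . . .
    . . . . . .
    . . . . . .
    . . . . . .
    . . . . . .
    . . X . . .
    . . . . . .
    . . . . . .
    . . . . . .

Final: [17,30,11]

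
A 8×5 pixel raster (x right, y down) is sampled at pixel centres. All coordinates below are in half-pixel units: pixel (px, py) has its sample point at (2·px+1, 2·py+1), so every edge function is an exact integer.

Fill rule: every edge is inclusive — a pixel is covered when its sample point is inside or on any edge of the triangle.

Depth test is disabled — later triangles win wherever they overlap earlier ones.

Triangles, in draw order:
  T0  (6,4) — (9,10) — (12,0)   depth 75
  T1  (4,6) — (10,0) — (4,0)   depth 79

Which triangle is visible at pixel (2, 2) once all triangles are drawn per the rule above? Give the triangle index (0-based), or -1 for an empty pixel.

T0:
  2·area = 48  (B↔C swapped to make it positive)
  edge (6, 4)→(12, 0): d=(6,-4) inclusive
  edge (12, 0)→(9, 10): d=(-3,10) inclusive
  edge (9, 10)→(6, 4): d=(-3,-6) inclusive
    (5,0)@(11, 1): e=[2,7,39] → #
    (6,0)@(13, 1): e=[10,-13,51] → ·
    (4,1)@(9, 3): e=[6,21,21] → #
    (6,1)@(13, 3): e=[22,-19,45] → ·
    (3,2)@(7, 5): e=[10,35,3] → #
    (5,2)@(11, 5): e=[26,-5,27] → ·
    (3,3)@(7, 7): e=[22,29,-3] → ·
    (4,3)@(9, 7): e=[30,9,9] → #
    (5,3)@(11, 7): e=[38,-11,21] → ·
    (4,4)@(9, 9): e=[42,3,3] → #
    (5,4)@(11, 9): e=[50,-17,15] → ·
  covered (7 px):
    · · · · · # · ·
    · · · · # # · ·
    · · · # # · · ·
    · · · · # · · ·
    · · · · # · · ·
T1:
  2·area = 36  (B↔C swapped to make it positive)
  edge (4, 6)→(4, 0): d=(0,-6) inclusive
  edge (4, 0)→(10, 0): d=(6,0) inclusive
  edge (10, 0)→(4, 6): d=(-6,6) inclusive
    (2,0)@(5, 1): e=[6,6,24] → #
    (3,0)@(7, 1): e=[18,6,12] → #
    (4,0)@(9, 1): e=[30,6,0] → #  [on edge]
    (5,0)@(11, 1): e=[42,6,-12] → ·
    (2,1)@(5, 3): e=[6,18,12] → #
    (3,1)@(7, 3): e=[18,18,0] → #  [on edge]
    (4,1)@(9, 3): e=[30,18,-12] → ·
    (2,2)@(5, 5): e=[6,30,0] → #  [on edge]
    (3,2)@(7, 5): e=[18,30,-12] → ·
    (1,3)@(3, 7): e=[-6,42,0] → ·  [on edge]
    (2,3)@(5, 7): e=[6,42,-12] → ·
    (0,4)@(1, 9): e=[-18,54,0] → ·  [on edge]
  covered (6 px):
    · · # # # · · ·
    · · # # · · · ·
    · · # · · · · ·
    · · · · · · · ·
    · · · · · · · ·

Z-buffer (winner per pixel, '.' = empty):
  . . 1 1 1 0 . .
  . . 1 1 0 0 . .
  . . 1 0 0 . . .
  . . . . 0 . . .
  . . . . 0 . . .

Answer: 1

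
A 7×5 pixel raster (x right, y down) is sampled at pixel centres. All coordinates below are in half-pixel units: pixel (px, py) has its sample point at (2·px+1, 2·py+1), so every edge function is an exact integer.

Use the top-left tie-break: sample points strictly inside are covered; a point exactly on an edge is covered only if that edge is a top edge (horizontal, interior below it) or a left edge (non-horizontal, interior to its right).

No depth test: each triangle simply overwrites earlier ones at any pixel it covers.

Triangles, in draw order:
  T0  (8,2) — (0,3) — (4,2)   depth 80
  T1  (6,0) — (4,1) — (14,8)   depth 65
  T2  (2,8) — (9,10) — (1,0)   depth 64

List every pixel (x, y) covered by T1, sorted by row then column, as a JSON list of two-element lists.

T0:
  2·area = 4
  edge (8, 2)→(0, 3): d=(-8,1) right/bottom  bias=-1
  edge (0, 3)→(4, 2): d=(4,-1) top-left  bias=+0
  edge (4, 2)→(8, 2): d=(4,0) top-left  bias=+0
  covered (0 px):
    . . . . . . .
    . . . . . . .
    . . . . . . .
    . . . . . . .
    . . . . . . .
T1:
  2·area = 24  (B↔C swapped to make it positive)
  edge (6, 0)→(14, 8): d=(8,8) right/bottom  bias=-1
  edge (14, 8)→(4, 1): d=(-10,-7) top-left  bias=+0
  edge (4, 1)→(6, 0): d=(2,-1) top-left  bias=+0
    (2,0)@(5, 1): e=[16,7,1] → X
    (3,0)@(7, 1): e=[0,21,3] → .  [on edge]
    (2,1)@(5, 3): e=[32,-13,5] → .
    (3,1)@(7, 3): e=[16,1,7] → X
    (4,1)@(9, 3): e=[0,15,9] → .  [on edge]
    (3,2)@(7, 5): e=[32,-19,11] → .
    (5,2)@(11, 5): e=[0,9,15] → .  [on edge]
    (6,3)@(13, 7): e=[0,3,21] → .  [on edge]
  covered (2 px):
    . . X . . . .
    . . . X . . .
    . . . . . . .
    . . . . . . .
    . . . . . . .
T2:
  2·area = 54  (B↔C swapped to make it positive)
  edge (2, 8)→(1, 0): d=(-1,-8) top-left  bias=+0
  edge (1, 0)→(9, 10): d=(8,10) right/bottom  bias=-1
  edge (9, 10)→(2, 8): d=(-7,-2) top-left  bias=+0
    (1,1)@(3, 3): e=[13,4,37] → X
    (2,1)@(5, 3): e=[29,-16,41] → .
    (1,2)@(3, 5): e=[11,20,23] → X
    (2,2)@(5, 5): e=[27,0,27] → .  [on edge]
    (1,3)@(3, 7): e=[9,36,9] → X
    (2,3)@(5, 7): e=[25,16,13] → X
    (3,3)@(7, 7): e=[41,-4,17] → .
    (1,4)@(3, 9): e=[7,52,-5] → .
    (2,4)@(5, 9): e=[23,32,-1] → .
    (3,4)@(7, 9): e=[39,12,3] → X
    (4,4)@(9, 9): e=[55,-8,7] → .
  covered (5 px):
    . . . . . . .
    . X . . . . .
    . X . . . . .
    . X X . . . .
    . . . X . . .

Result: [[2,0],[3,1]]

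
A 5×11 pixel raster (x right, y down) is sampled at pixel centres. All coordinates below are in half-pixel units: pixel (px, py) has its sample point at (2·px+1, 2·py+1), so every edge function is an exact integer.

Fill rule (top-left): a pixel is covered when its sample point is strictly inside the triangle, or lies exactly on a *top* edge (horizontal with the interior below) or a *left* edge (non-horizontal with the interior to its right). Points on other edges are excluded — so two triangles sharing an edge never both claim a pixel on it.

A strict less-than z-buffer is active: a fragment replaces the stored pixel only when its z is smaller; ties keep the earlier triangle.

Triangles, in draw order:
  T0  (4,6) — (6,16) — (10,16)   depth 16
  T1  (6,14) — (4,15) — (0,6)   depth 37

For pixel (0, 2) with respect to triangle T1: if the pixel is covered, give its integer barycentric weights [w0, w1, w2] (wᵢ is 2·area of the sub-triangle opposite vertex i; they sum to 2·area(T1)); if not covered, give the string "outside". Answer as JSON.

T0:
  2·area = 40  (B↔C swapped to make it positive)
  edge (4, 6)→(10, 16): d=(6,10) right/bottom  bias=-1
  edge (10, 16)→(6, 16): d=(-4,0) right/bottom  bias=-1
  edge (6, 16)→(4, 6): d=(-2,-10) top-left  bias=+0
    (0,0)@(1, 1): e=[0,60,-20] → .  [on edge]
    (1,0)@(3, 1): e=[-20,60,0] → .  [on edge]
    (2,4)@(5, 9): e=[8,28,4] → X
    (3,4)@(7, 9): e=[-12,28,24] → .
    (2,5)@(5, 11): e=[20,20,0] → X  [on edge]
    (3,5)@(7, 11): e=[0,20,20] → .  [on edge]
    (2,6)@(5, 13): e=[32,12,-4] → .
    (3,6)@(7, 13): e=[12,12,16] → X
    (4,6)@(9, 13): e=[-8,12,36] → .
    (3,7)@(7, 15): e=[24,4,12] → X
    (4,7)@(9, 15): e=[4,4,32] → X
    (3,8)@(7, 17): e=[36,-4,8] → .
    (3,10)@(7, 21): e=[60,-20,0] → .  [on edge]
  covered (5 px):
    . . . . .
    . . . . .
    . . . . .
    . . . . .
    . . X . .
    . . X . .
    . . . X .
    . . . X X
    . . . . .
    . . . . .
    . . . . .
T1:
  2·area = 22
  edge (6, 14)→(4, 15): d=(-2,1) right/bottom  bias=-1
  edge (4, 15)→(0, 6): d=(-4,-9) top-left  bias=+0
  edge (0, 6)→(6, 14): d=(6,8) right/bottom  bias=-1
    (1,5)@(3, 11): e=[9,7,6] → X
    (2,5)@(5, 11): e=[7,25,-10] → .
    (1,6)@(3, 13): e=[5,-1,18] → .
    (2,6)@(5, 13): e=[3,17,2] → X
    (3,6)@(7, 13): e=[1,35,-14] → .
    (2,7)@(5, 15): e=[-1,9,14] → .
  covered (2 px):
    . . . . .
    . . . . .
    . . . . .
    . . . . .
    . . . . .
    . X . . .
    . . X . .
    . . . . .
    . . . . .
    . . . . .
    . . . . .

Answer: "outside"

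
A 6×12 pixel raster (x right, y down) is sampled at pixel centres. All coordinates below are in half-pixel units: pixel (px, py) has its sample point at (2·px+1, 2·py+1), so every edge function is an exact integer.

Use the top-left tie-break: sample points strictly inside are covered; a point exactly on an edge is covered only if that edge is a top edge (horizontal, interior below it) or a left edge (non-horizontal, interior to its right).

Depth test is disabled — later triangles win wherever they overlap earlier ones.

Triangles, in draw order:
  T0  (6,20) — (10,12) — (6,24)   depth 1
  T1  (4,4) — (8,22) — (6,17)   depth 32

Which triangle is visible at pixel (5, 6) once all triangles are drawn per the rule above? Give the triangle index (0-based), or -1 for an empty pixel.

T0:
  2·area = 16
  edge (6, 20)→(10, 12): d=(4,-8) top-left  bias=+0
  edge (10, 12)→(6, 24): d=(-4,12) right/bottom  bias=-1
  edge (6, 24)→(6, 20): d=(0,-4) top-left  bias=+0
    (5,4)@(11, 9): e=[-4,0,20] → ·  [on edge]
    (4,7)@(9, 15): e=[4,0,12] → ·  [on edge]
    (3,9)@(7, 19): e=[4,8,4] → █
    (4,9)@(9, 19): e=[20,-16,12] → ·
    (3,10)@(7, 21): e=[12,0,4] → ·  [on edge]
  covered (1 px):
    · · · · · ·
    · · · · · ·
    · · · · · ·
    · · · · · ·
    · · · · · ·
    · · · · · ·
    · · · · · ·
    · · · · · ·
    · · · · · ·
    · · · █ · ·
    · · · · · ·
    · · · · · ·
T1:
  2·area = 16
  edge (4, 4)→(8, 22): d=(4,18) right/bottom  bias=-1
  edge (8, 22)→(6, 17): d=(-2,-5) top-left  bias=+0
  edge (6, 17)→(4, 4): d=(-2,-13) top-left  bias=+0
    (2,4)@(5, 9): e=[2,11,3] → █
    (3,4)@(7, 9): e=[-34,21,29] → ·
    (2,5)@(5, 11): e=[10,7,-1] → ·
    (3,9)@(7, 19): e=[6,1,9] → █
    (4,9)@(9, 19): e=[-30,11,35] → ·
    (3,10)@(7, 21): e=[14,-3,5] → ·
  covered (2 px):
    · · · · · ·
    · · · · · ·
    · · · · · ·
    · · · · · ·
    · · █ · · ·
    · · · · · ·
    · · · · · ·
    · · · · · ·
    · · · · · ·
    · · · █ · ·
    · · · · · ·
    · · · · · ·

Z-buffer (winner per pixel, '.' = empty):
  . . . . . .
  . . . . . .
  . . . . . .
  . . . . . .
  . . 1 . . .
  . . . . . .
  . . . . . .
  . . . . . .
  . . . . . .
  . . . 1 . .
  . . . . . .
  . . . . . .

Final: -1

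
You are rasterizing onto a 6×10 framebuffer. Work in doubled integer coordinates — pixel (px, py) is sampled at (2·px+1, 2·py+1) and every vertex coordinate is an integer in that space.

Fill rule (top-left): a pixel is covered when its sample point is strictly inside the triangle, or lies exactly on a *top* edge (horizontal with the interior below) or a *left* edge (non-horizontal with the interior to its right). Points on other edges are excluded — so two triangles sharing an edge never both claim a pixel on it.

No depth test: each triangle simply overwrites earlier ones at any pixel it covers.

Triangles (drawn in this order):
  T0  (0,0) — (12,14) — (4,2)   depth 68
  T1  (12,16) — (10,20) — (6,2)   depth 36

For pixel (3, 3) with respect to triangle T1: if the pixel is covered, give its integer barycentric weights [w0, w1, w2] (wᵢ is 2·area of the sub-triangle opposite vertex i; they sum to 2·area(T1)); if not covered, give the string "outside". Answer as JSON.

T0:
  2·area = 32  (B↔C swapped to make it positive)
  edge (0, 0)→(4, 2): d=(4,2) right/bottom  bias=-1
  edge (4, 2)→(12, 14): d=(8,12) right/bottom  bias=-1
  edge (12, 14)→(0, 0): d=(-12,-14) top-left  bias=+0
    (0,0)@(1, 1): e=[2,28,2] → #
    (1,0)@(3, 1): e=[-2,4,30] → ·
    (0,1)@(1, 3): e=[10,44,-22] → ·
    (1,1)@(3, 3): e=[6,20,6] → #
    (2,1)@(5, 3): e=[2,-4,34] → ·
    (1,2)@(3, 5): e=[14,36,-18] → ·
    (2,2)@(5, 5): e=[10,12,10] → #
    (3,2)@(7, 5): e=[6,-12,38] → ·
    (2,3)@(5, 7): e=[18,28,-14] → ·
    (3,3)@(7, 7): e=[14,4,14] → #
    (4,3)@(9, 7): e=[10,-20,42] → ·
    (3,4)@(7, 9): e=[22,20,-10] → ·
  covered (4 px):
    # · · · · ·
    · # · · · ·
    · · # · · ·
    · · · # · ·
    · · · · · ·
    · · · · · ·
    · · · · · ·
    · · · · · ·
    · · · · · ·
    · · · · · ·
T1:
  2·area = 52
  edge (12, 16)→(10, 20): d=(-2,4) right/bottom  bias=-1
  edge (10, 20)→(6, 2): d=(-4,-18) top-left  bias=+0
  edge (6, 2)→(12, 16): d=(6,14) right/bottom  bias=-1
    (3,2)@(7, 5): e=[42,6,4] → #
    (4,2)@(9, 5): e=[34,42,-24] → ·
    (3,3)@(7, 7): e=[38,-2,16] → ·
    (4,4)@(9, 9): e=[26,26,0] → ·  [on edge]
    (4,5)@(9, 11): e=[22,18,12] → #
    (5,5)@(11, 11): e=[14,54,-16] → ·
    (4,6)@(9, 13): e=[18,10,24] → #
    (5,6)@(11, 13): e=[10,46,-4] → ·
    (4,7)@(9, 15): e=[14,2,36] → #
    (5,7)@(11, 15): e=[6,38,8] → #
    (4,8)@(9, 17): e=[10,-6,48] → ·
    (5,8)@(11, 17): e=[2,30,20] → #
  covered (6 px):
    · · · · · ·
    · · · · · ·
    · · · # · ·
    · · · · · ·
    · · · · · ·
    · · · · # ·
    · · · · # ·
    · · · · # #
    · · · · · #
    · · · · · ·

Final: "outside"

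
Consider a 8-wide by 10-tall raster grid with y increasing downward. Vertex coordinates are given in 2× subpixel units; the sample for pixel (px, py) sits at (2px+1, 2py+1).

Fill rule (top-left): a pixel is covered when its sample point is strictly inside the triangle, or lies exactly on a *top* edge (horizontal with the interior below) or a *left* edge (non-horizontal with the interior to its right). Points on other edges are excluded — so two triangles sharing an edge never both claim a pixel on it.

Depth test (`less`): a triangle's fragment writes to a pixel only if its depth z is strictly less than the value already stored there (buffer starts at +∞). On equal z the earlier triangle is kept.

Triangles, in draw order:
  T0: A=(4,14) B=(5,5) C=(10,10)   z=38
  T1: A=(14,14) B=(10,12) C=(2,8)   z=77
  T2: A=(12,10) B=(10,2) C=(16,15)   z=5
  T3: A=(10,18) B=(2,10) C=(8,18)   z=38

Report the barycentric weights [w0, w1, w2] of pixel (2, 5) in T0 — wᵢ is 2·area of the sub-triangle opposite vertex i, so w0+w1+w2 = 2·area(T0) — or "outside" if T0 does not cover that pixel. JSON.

T0:
  2·area = 50
  edge (4, 14)→(5, 5): d=(1,-9) top-left  bias=+0
  edge (5, 5)→(10, 10): d=(5,5) right/bottom  bias=-1
  edge (10, 10)→(4, 14): d=(-6,4) right/bottom  bias=-1
    (0,0)@(1, 1): e=[-40,0,90] → .  [on edge]
    (1,1)@(3, 3): e=[-20,0,70] → .  [on edge]
    (2,2)@(5, 5): e=[0,0,50] → .  [on edge]
    (2,3)@(5, 7): e=[2,10,38] → X
    (3,3)@(7, 7): e=[20,0,30] → .  [on edge]
    (2,4)@(5, 9): e=[4,20,26] → X
    (3,4)@(7, 9): e=[22,10,18] → X
    (4,4)@(9, 9): e=[40,0,10] → .  [on edge]
    (2,5)@(5, 11): e=[6,30,14] → X
    (4,5)@(9, 11): e=[42,10,-2] → .
    (5,5)@(11, 11): e=[60,0,-10] → .  [on edge]
    (2,6)@(5, 13): e=[8,40,2] → X
    (6,6)@(13, 13): e=[80,0,-30] → .  [on edge]
    (7,7)@(15, 15): e=[100,0,-50] → .  [on edge]
  covered (6 px):
    . . . . . . . .
    . . . . . . . .
    . . . . . . . .
    . . X . . . . .
    . . X X . . . .
    . . X X . . . .
    . . X . . . . .
    . . . . . . . .
    . . . . . . . .
    . . . . . . . .
T1:
  degenerate (2·area = 0) — covers nothing
T2:
  2·area = 22
  edge (12, 10)→(10, 2): d=(-2,-8) top-left  bias=+0
  edge (10, 2)→(16, 15): d=(6,13) right/bottom  bias=-1
  edge (16, 15)→(12, 10): d=(-4,-5) top-left  bias=+0
    (5,2)@(11, 5): e=[2,5,15] → X
    (6,2)@(13, 5): e=[18,-21,25] → .
    (5,3)@(11, 7): e=[-2,17,7] → .
    (6,4)@(13, 9): e=[10,3,9] → X
    (7,4)@(15, 9): e=[26,-23,19] → .
    (6,5)@(13, 11): e=[6,15,1] → X
    (7,5)@(15, 11): e=[22,-11,11] → .
    (6,6)@(13, 13): e=[2,27,-7] → .
    (7,6)@(15, 13): e=[18,1,3] → X
    (7,7)@(15, 15): e=[14,13,-5] → .
  covered (4 px):
    . . . . . . . .
    . . . . . . . .
    . . . . . X . .
    . . . . . . . .
    . . . . . . X .
    . . . . . . X .
    . . . . . . . X
    . . . . . . . .
    . . . . . . . .
    . . . . . . . .
T3:
  2·area = 16  (B↔C swapped to make it positive)
  edge (10, 18)→(8, 18): d=(-2,0) right/bottom  bias=-1
  edge (8, 18)→(2, 10): d=(-6,-8) top-left  bias=+0
  edge (2, 10)→(10, 18): d=(8,8) right/bottom  bias=-1
    (0,4)@(1, 9): e=[18,-2,0] → .  [on edge]
    (1,5)@(3, 11): e=[14,2,0] → .  [on edge]
    (2,6)@(5, 13): e=[10,6,0] → .  [on edge]
    (3,7)@(7, 15): e=[6,10,0] → .  [on edge]
    (4,8)@(9, 17): e=[2,14,0] → .  [on edge]
    (5,9)@(11, 19): e=[-2,18,0] → .  [on edge]
  covered (0 px):
    . . . . . . . .
    . . . . . . . .
    . . . . . . . .
    . . . . . . . .
    . . . . . . . .
    . . . . . . . .
    . . . . . . . .
    . . . . . . . .
    . . . . . . . .
    . . . . . . . .

Final: [30,14,6]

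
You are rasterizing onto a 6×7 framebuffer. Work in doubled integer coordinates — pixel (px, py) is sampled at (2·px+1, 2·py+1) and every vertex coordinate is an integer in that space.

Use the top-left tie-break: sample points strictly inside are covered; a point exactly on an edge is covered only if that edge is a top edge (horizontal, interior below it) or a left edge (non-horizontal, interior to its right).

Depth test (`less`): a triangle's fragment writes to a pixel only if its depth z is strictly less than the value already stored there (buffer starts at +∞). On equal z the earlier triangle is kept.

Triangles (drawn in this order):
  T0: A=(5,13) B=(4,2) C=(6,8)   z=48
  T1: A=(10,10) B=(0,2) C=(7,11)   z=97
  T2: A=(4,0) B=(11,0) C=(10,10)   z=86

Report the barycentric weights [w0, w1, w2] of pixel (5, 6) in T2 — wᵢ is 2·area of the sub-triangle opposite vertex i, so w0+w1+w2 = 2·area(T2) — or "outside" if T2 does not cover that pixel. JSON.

T0:
  2·area = 16
  edge (5, 13)→(4, 2): d=(-1,-11) top-left  bias=+0
  edge (4, 2)→(6, 8): d=(2,6) right/bottom  bias=-1
  edge (6, 8)→(5, 13): d=(-1,5) right/bottom  bias=-1
    (3,1)@(7, 3): e=[32,-16,0] → .  [on edge]
    (2,2)@(5, 5): e=[8,0,8] → .  [on edge]
    (2,3)@(5, 7): e=[6,4,6] → X
    (3,3)@(7, 7): e=[28,-8,-4] → .
    (2,4)@(5, 9): e=[4,8,4] → X
    (3,4)@(7, 9): e=[26,-4,-6] → .
    (2,5)@(5, 11): e=[2,12,2] → X
    (3,5)@(7, 11): e=[24,0,-8] → .  [on edge]
    (2,6)@(5, 13): e=[0,16,0] → .  [on edge]
  covered (3 px):
    . . . . . .
    . . . . . .
    . . . . . .
    . . X . . .
    . . X . . .
    . . X . . .
    . . . . . .
T1:
  2·area = 34  (B↔C swapped to make it positive)
  edge (10, 10)→(7, 11): d=(-3,1) right/bottom  bias=-1
  edge (7, 11)→(0, 2): d=(-7,-9) top-left  bias=+0
  edge (0, 2)→(10, 10): d=(10,8) right/bottom  bias=-1
    (0,1)@(1, 3): e=[30,2,2] → X
    (1,1)@(3, 3): e=[28,20,-14] → .
    (0,2)@(1, 5): e=[24,-12,22] → .
    (1,2)@(3, 5): e=[22,6,6] → X
    (2,2)@(5, 5): e=[20,24,-10] → .
    (1,3)@(3, 7): e=[16,-8,26] → .
    (2,3)@(5, 7): e=[14,10,10] → X
    (3,3)@(7, 7): e=[12,28,-6] → .
    (2,4)@(5, 9): e=[8,-4,30] → .
    (3,4)@(7, 9): e=[6,14,14] → X
    (4,4)@(9, 9): e=[4,32,-2] → .
    (3,5)@(7, 11): e=[0,0,34] → .  [on edge]
    (0,6)@(1, 13): e=[0,-68,102] → .  [on edge]
  covered (4 px):
    . . . . . .
    X . . . . .
    . X . . . .
    . . X . . .
    . . . X . .
    . . . . . .
    . . . . . .
T2:
  2·area = 70
  edge (4, 0)→(11, 0): d=(7,0) top-left  bias=+0
  edge (11, 0)→(10, 10): d=(-1,10) right/bottom  bias=-1
  edge (10, 10)→(4, 0): d=(-6,-10) top-left  bias=+0
    (2,0)@(5, 1): e=[7,59,4] → X
    (3,0)@(7, 1): e=[7,39,24] → X
    (4,0)@(9, 1): e=[7,19,44] → X
    (5,0)@(11, 1): e=[7,-1,64] → .
    (2,1)@(5, 3): e=[21,57,-8] → .
    (3,1)@(7, 3): e=[21,37,12] → X
    (5,1)@(11, 3): e=[21,-3,52] → .
    (3,2)@(7, 5): e=[35,35,0] → X  [on edge]
    (5,2)@(11, 5): e=[35,-5,40] → .
    (3,3)@(7, 7): e=[49,33,-12] → .
    (4,3)@(9, 7): e=[49,13,8] → X
    (5,3)@(11, 7): e=[49,-7,28] → .
  covered (8 px):
    . . X X X .
    . . . X X .
    . . . X X .
    . . . . X .
    . . . . . .
    . . . . . .
    . . . . . .

Final: "outside"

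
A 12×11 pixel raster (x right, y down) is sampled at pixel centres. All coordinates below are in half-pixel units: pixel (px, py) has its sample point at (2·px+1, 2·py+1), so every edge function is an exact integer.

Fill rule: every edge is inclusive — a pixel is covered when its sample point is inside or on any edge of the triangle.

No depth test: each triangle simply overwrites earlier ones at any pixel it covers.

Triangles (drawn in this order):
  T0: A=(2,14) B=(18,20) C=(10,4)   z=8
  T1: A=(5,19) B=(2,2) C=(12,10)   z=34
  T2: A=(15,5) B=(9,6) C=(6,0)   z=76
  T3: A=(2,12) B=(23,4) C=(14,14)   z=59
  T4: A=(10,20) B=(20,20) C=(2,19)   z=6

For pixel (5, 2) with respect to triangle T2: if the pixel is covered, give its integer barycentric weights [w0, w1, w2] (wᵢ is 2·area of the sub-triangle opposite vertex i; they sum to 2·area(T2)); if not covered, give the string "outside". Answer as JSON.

T0:
  2·area = 208  (B↔C swapped to make it positive)
  edge (2, 14)→(10, 4): d=(8,-10) inclusive
  edge (10, 4)→(18, 20): d=(8,16) inclusive
  edge (18, 20)→(2, 14): d=(-16,-6) inclusive
    (4,3)@(9, 7): e=[14,40,154] → #
    (5,3)@(11, 7): e=[34,8,166] → #
    (6,3)@(13, 7): e=[54,-24,178] → ·
    (3,4)@(7, 9): e=[10,88,110] → #
    (6,4)@(13, 9): e=[70,-8,146] → ·
    (2,5)@(5, 11): e=[6,136,66] → #
    (6,5)@(13, 11): e=[86,8,114] → #
    (7,5)@(15, 11): e=[106,-24,126] → ·
    (1,6)@(3, 13): e=[2,184,22] → #
    (7,6)@(15, 13): e=[122,-8,94] → ·
    (1,7)@(3, 15): e=[18,200,-10] → ·
    (2,7)@(5, 15): e=[38,168,2] → #
  covered (26 px):
    · · · · · · · · · · · ·
    · · · · · · · · · · · ·
    · · · · · · · · · · · ·
    · · · · # # · · · · · ·
    · · · # # # · · · · · ·
    · · # # # # # · · · · ·
    · # # # # # # · · · · ·
    · · # # # # # # · · · ·
    · · · · · # # # · · · ·
    · · · · · · · · # · · ·
    · · · · · · · · · · · ·
T1:
  2·area = 146
  edge (5, 19)→(2, 2): d=(-3,-17) inclusive
  edge (2, 2)→(12, 10): d=(10,8) inclusive
  edge (12, 10)→(5, 19): d=(-7,9) inclusive
    (9,0)@(19, 1): e=[292,-146,0] → ·  [on edge]
    (1,1)@(3, 3): e=[14,2,130] → #
    (2,1)@(5, 3): e=[48,-14,112] → ·
    (1,2)@(3, 5): e=[8,22,116] → #
    (2,2)@(5, 5): e=[42,6,98] → #
    (3,2)@(7, 5): e=[76,-10,80] → ·
    (1,3)@(3, 7): e=[2,42,102] → #
    (3,3)@(7, 7): e=[70,10,66] → #
    (4,3)@(9, 7): e=[104,-6,48] → ·
    (1,4)@(3, 9): e=[-4,62,88] → ·
    (2,4)@(5, 9): e=[30,46,70] → #
    (4,4)@(9, 9): e=[98,14,34] → #
    (2,9)@(5, 19): e=[0,146,0] → #  [on edge]
  covered (20 px):
    · · · · · · · · · · · ·
    · # · · · · · · · · · ·
    · # # · · · · · · · · ·
    · # # # · · · · · · · ·
    · · # # # · · · · · · ·
    · · # # # # · · · · · ·
    · · # # # · · · · · · ·
    · · # # · · · · · · · ·
    · · # · · · · · · · · ·
    · · # · · · · · · · · ·
    · · · · · · · · · · · ·
T2:
  2·area = 39
  edge (15, 5)→(9, 6): d=(-6,1) inclusive
  edge (9, 6)→(6, 0): d=(-3,-6) inclusive
  edge (6, 0)→(15, 5): d=(9,5) inclusive
    (3,0)@(7, 1): e=[32,3,4] → #
    (4,0)@(9, 1): e=[30,15,-6] → ·
    (3,1)@(7, 3): e=[20,-3,22] → ·
    (4,1)@(9, 3): e=[18,9,12] → #
    (5,1)@(11, 3): e=[16,21,2] → #
    (6,1)@(13, 3): e=[14,33,-8] → ·
    (4,2)@(9, 5): e=[6,3,30] → #
    (6,2)@(13, 5): e=[2,27,10] → #
    (7,2)@(15, 5): e=[0,39,0] → #  [on edge]
    (8,2)@(17, 5): e=[-2,51,-10] → ·
    (1,3)@(3, 7): e=[0,-39,78] → ·  [on edge]
    (4,3)@(9, 7): e=[-6,-3,48] → ·
  covered (7 px):
    · · · # · · · · · · · ·
    · · · · # # · · · · · ·
    · · · · # # # # · · · ·
    · · · · · · · · · · · ·
    · · · · · · · · · · · ·
    · · · · · · · · · · · ·
    · · · · · · · · · · · ·
    · · · · · · · · · · · ·
    · · · · · · · · · · · ·
    · · · · · · · · · · · ·
    · · · · · · · · · · · ·
T3:
  2·area = 138
  edge (2, 12)→(23, 4): d=(21,-8) inclusive
  edge (23, 4)→(14, 14): d=(-9,10) inclusive
  edge (14, 14)→(2, 12): d=(-12,-2) inclusive
    (10,2)@(21, 5): e=[5,11,122] → #
    (11,2)@(23, 5): e=[21,-9,126] → ·
    (8,3)@(17, 7): e=[15,33,90] → #
    (9,3)@(19, 7): e=[31,13,94] → #
    (10,3)@(21, 7): e=[47,-7,98] → ·
    (5,4)@(11, 9): e=[9,75,54] → #
    (6,4)@(13, 9): e=[25,55,58] → #
    (7,4)@(15, 9): e=[41,35,62] → #
    (9,4)@(19, 9): e=[73,-5,70] → ·
    (2,5)@(5, 11): e=[3,117,18] → #
    (3,5)@(7, 11): e=[19,97,22] → #
    (4,5)@(9, 11): e=[35,77,26] → #
  covered (16 px):
    · · · · · · · · · · · ·
    · · · · · · · · · · · ·
    · · · · · · · · · · # ·
    · · · · · · · · # # · ·
    · · · · · # # # # · · ·
    · · # # # # # # · · · ·
    · · · · # # # · · · · ·
    · · · · · · · · · · · ·
    · · · · · · · · · · · ·
    · · · · · · · · · · · ·
    · · · · · · · · · · · ·
T4:
  2·area = 10  (B↔C swapped to make it positive)
  edge (10, 20)→(2, 19): d=(-8,-1) inclusive
  edge (2, 19)→(20, 20): d=(18,1) inclusive
  edge (20, 20)→(10, 20): d=(-10,0) inclusive
  covered (0 px):
    · · · · · · · · · · · ·
    · · · · · · · · · · · ·
    · · · · · · · · · · · ·
    · · · · · · · · · · · ·
    · · · · · · · · · · · ·
    · · · · · · · · · · · ·
    · · · · · · · · · · · ·
    · · · · · · · · · · · ·
    · · · · · · · · · · · ·
    · · · · · · · · · · · ·
    · · · · · · · · · · · ·

Answer: [15,20,4]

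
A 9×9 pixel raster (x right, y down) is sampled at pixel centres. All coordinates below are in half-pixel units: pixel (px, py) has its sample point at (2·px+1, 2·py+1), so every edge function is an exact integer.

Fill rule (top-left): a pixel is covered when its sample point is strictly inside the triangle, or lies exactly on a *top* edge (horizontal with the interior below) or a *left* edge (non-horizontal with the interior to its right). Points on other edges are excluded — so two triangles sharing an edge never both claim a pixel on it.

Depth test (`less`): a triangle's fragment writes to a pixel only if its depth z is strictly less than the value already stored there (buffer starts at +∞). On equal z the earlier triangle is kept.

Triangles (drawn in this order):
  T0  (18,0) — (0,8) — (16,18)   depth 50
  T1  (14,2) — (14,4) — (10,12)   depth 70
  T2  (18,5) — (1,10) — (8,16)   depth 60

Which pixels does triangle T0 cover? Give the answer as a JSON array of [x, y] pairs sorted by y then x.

T0:
  2·area = 308  (B↔C swapped to make it positive)
  edge (18, 0)→(16, 18): d=(-2,18) right/bottom  bias=-1
  edge (16, 18)→(0, 8): d=(-16,-10) top-left  bias=+0
  edge (0, 8)→(18, 0): d=(18,-8) top-left  bias=+0
    (8,0)@(17, 1): e=[16,282,10] → X
    (6,1)@(13, 3): e=[84,210,14] → X
    (7,1)@(15, 3): e=[48,230,30] → X
    (3,2)@(7, 5): e=[188,118,2] → X
    (4,2)@(9, 5): e=[152,138,18] → X
    (5,2)@(11, 5): e=[116,158,34] → X
    (1,3)@(3, 7): e=[256,46,6] → X
    (2,3)@(5, 7): e=[220,66,22] → X
    (1,4)@(3, 9): e=[252,14,42] → X
    (8,4)@(17, 9): e=[0,154,154] → .  [on edge]
    (1,5)@(3, 11): e=[248,-18,78] → .
    (2,5)@(5, 11): e=[212,2,94] → X
  covered (38 px):
    . . . . . . . . X
    . . . . . . X X X
    . . . X X X X X X
    . X X X X X X X X
    . X X X X X X X .
    . . X X X X X X .
    . . . . X X X X .
    . . . . . . X X .
    . . . . . . . X .
T1:
  2·area = 8
  edge (14, 2)→(14, 4): d=(0,2) right/bottom  bias=-1
  edge (14, 4)→(10, 12): d=(-4,8) right/bottom  bias=-1
  edge (10, 12)→(14, 2): d=(4,-10) top-left  bias=+0
    (6,2)@(13, 5): e=[2,4,2] → X
    (7,2)@(15, 5): e=[-2,-12,22] → .
    (6,3)@(13, 7): e=[2,-4,10] → .
  covered (1 px):
    . . . . . . . . .
    . . . . . . . . .
    . . . . . . X . .
    . . . . . . . . .
    . . . . . . . . .
    . . . . . . . . .
    . . . . . . . . .
    . . . . . . . . .
    . . . . . . . . .
T2:
  2·area = 137  (B↔C swapped to make it positive)
  edge (18, 5)→(8, 16): d=(-10,11) right/bottom  bias=-1
  edge (8, 16)→(1, 10): d=(-7,-6) top-left  bias=+0
  edge (1, 10)→(18, 5): d=(17,-5) top-left  bias=+0
    (6,3)@(13, 7): e=[35,93,9] → X
    (7,3)@(15, 7): e=[13,105,19] → X
    (8,3)@(17, 7): e=[-9,117,29] → .
    (2,4)@(5, 9): e=[103,31,3] → X
    (3,4)@(7, 9): e=[81,43,13] → X
    (4,4)@(9, 9): e=[59,55,23] → X
    (5,4)@(11, 9): e=[37,67,33] → X
    (7,4)@(15, 9): e=[-7,91,53] → .
    (1,5)@(3, 11): e=[105,5,27] → X
    (6,5)@(13, 11): e=[-5,65,77] → .
    (1,6)@(3, 13): e=[85,-9,61] → .
    (2,6)@(5, 13): e=[63,3,71] → X
  covered (16 px):
    . . . . . . . . .
    . . . . . . . . .
    . . . . . . . . .
    . . . . . . X X .
    . . X X X X X . .
    . X X X X X . . .
    . . X X X . . . .
    . . . X . . . . .
    . . . . . . . . .

Final: [[8,0],[6,1],[7,1],[8,1],[3,2],[4,2],[5,2],[6,2],[7,2],[8,2],[1,3],[2,3],[3,3],[4,3],[5,3],[6,3],[7,3],[8,3],[1,4],[2,4],[3,4],[4,4],[5,4],[6,4],[7,4],[2,5],[3,5],[4,5],[5,5],[6,5],[7,5],[4,6],[5,6],[6,6],[7,6],[6,7],[7,7],[7,8]]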